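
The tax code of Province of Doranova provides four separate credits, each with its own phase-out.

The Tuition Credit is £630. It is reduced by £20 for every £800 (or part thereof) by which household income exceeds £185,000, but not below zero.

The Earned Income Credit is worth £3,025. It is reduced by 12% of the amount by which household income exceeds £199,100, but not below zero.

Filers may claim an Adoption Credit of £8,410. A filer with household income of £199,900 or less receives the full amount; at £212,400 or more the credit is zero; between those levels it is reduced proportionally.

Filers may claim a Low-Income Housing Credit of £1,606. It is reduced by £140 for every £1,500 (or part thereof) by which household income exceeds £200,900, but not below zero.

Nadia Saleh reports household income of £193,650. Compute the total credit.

Tuition Credit: income exceeds £185,000 by £8,650, which is 11 full-or-partial £800 increments; reduction = 11 × £20 = £220, leaving £410.
Earned Income Credit: £193,650 is at or below the £199,100 threshold, so the full £3,025 applies.
Adoption Credit: £193,650 is at or below the £199,900 threshold, so the full £8,410 applies.
Low-Income Housing Credit: £193,650 is at or below the £200,900 threshold, so the full £1,606 applies.
Total: £410 + £3,025 + £8,410 + £1,606 = £13,451.

£13,451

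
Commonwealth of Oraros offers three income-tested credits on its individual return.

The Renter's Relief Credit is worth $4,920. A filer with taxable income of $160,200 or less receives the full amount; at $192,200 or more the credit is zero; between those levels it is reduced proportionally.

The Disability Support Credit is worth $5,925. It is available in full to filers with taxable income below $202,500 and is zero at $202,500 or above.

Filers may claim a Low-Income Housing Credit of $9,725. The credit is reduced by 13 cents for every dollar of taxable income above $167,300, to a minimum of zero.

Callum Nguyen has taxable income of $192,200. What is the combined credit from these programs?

$12,413

Renter's Relief Credit: $192,200 is at or above $192,200, so the credit is $0.
Disability Support Credit: $192,200 is below the $202,500 cutoff, so the full $5,925 applies.
Low-Income Housing Credit: 13% of the $24,900 excess over $167,300 is $3,237; credit = $9,725 − $3,237 = $6,488.
Total: $0 + $5,925 + $6,488 = $12,413.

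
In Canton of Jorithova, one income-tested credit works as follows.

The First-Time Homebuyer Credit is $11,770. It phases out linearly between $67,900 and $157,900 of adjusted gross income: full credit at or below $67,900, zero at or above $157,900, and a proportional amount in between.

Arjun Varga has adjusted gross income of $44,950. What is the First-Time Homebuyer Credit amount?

First-Time Homebuyer Credit: $44,950 is at or below the $67,900 threshold, so the full $11,770 applies.

$11,770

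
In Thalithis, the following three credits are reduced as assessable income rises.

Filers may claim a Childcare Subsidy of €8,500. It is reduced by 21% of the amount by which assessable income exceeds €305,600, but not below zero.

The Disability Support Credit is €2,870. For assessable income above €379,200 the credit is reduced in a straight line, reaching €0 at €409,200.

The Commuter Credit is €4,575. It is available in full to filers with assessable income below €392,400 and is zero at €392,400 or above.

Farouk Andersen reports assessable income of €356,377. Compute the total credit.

Childcare Subsidy: 21% of the €50,777 excess over €305,600 is €10,663.17 ≥ base, so the credit is €0.
Disability Support Credit: €356,377 is at or below the €379,200 threshold, so the full €2,870 applies.
Commuter Credit: €356,377 is below the €392,400 cutoff, so the full €4,575 applies.
Total: €0 + €2,870 + €4,575 = €7,445.

€7,445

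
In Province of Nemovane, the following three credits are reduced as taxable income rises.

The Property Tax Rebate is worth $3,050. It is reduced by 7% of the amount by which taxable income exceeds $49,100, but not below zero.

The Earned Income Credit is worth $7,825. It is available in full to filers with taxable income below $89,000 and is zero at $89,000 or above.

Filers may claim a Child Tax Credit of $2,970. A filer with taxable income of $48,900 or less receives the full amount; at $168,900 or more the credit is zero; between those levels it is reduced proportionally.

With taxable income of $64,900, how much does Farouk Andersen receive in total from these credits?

$12,343

Property Tax Rebate: 7% of the $15,800 excess over $49,100 is $1,106; credit = $3,050 − $1,106 = $1,944.
Earned Income Credit: $64,900 is below the $89,000 cutoff, so the full $7,825 applies.
Child Tax Credit: $64,900 is $16,000 into a $120,000 phase-out range, leaving 104,000/120,000 of the credit: $2,970 × 104,000/120,000 = $2,574.
Total: $1,944 + $7,825 + $2,574 = $12,343.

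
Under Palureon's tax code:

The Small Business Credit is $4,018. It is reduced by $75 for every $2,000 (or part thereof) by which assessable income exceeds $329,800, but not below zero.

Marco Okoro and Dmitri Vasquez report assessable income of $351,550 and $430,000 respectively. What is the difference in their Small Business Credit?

Marco ($351,550): Small Business Credit: income exceeds $329,800 by $21,750, which is 11 full-or-partial $2,000 increments; reduction = 11 × $75 = $825, leaving $3,193.
Dmitri ($430,000): Small Business Credit: income exceeds $329,800 by $100,200, which is 51 full-or-partial $2,000 increments; reduction = 51 × $75 = $3,825, leaving $193.
Difference: |$3,193 − $193| = $3,000.

$3,000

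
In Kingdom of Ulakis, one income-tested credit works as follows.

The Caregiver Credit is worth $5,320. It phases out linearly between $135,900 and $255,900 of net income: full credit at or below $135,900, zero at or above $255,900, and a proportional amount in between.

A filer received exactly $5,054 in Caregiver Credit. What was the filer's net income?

$5,054 is 5,054/5,320 of the full $5,320, so 266/5,320 of the $120,000 range has been used: income = $135,900 + $120,000 × 266/5,320 = $141,900.

$141,900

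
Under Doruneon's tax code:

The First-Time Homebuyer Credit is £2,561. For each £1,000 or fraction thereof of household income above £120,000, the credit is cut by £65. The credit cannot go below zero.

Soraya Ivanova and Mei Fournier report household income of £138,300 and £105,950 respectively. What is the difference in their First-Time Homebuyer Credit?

£1,235

Soraya (£138,300): First-Time Homebuyer Credit: income exceeds £120,000 by £18,300, which is 19 full-or-partial £1,000 increments; reduction = 19 × £65 = £1,235, leaving £1,326.
Mei (£105,950): First-Time Homebuyer Credit: £105,950 is at or below the £120,000 threshold, so the full £2,561 applies.
Difference: |£1,326 − £2,561| = £1,235.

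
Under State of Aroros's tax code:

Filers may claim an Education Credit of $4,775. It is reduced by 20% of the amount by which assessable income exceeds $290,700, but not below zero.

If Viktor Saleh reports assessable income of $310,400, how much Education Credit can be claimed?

$835

Education Credit: 20% of the $19,700 excess over $290,700 is $3,940; credit = $4,775 − $3,940 = $835.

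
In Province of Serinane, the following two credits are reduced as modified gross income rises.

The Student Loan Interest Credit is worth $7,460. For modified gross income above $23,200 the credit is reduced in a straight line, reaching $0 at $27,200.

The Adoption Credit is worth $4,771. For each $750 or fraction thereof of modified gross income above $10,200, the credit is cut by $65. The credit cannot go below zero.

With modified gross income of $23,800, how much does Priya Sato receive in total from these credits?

$9,877

Student Loan Interest Credit: $23,800 is $600 into a $4,000 phase-out range, leaving 3,400/4,000 of the credit: $7,460 × 3,400/4,000 = $6,341.
Adoption Credit: income exceeds $10,200 by $13,600, which is 19 full-or-partial $750 increments; reduction = 19 × $65 = $1,235, leaving $3,536.
Total: $6,341 + $3,536 = $9,877.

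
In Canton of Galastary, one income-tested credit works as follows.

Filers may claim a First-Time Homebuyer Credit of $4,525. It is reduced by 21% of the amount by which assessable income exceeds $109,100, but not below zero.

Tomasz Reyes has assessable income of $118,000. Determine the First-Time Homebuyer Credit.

First-Time Homebuyer Credit: 21% of the $8,900 excess over $109,100 is $1,869; credit = $4,525 − $1,869 = $2,656.

$2,656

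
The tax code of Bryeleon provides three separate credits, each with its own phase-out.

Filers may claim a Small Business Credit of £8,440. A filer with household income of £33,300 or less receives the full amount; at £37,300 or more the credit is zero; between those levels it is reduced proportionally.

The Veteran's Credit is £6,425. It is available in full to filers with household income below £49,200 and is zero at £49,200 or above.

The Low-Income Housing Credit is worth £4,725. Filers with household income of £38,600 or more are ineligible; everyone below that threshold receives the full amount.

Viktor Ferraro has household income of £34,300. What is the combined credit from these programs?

Small Business Credit: £34,300 is £1,000 into a £4,000 phase-out range, leaving 3,000/4,000 of the credit: £8,440 × 3,000/4,000 = £6,330.
Veteran's Credit: £34,300 is below the £49,200 cutoff, so the full £6,425 applies.
Low-Income Housing Credit: £34,300 is below the £38,600 cutoff, so the full £4,725 applies.
Total: £6,330 + £6,425 + £4,725 = £17,480.

£17,480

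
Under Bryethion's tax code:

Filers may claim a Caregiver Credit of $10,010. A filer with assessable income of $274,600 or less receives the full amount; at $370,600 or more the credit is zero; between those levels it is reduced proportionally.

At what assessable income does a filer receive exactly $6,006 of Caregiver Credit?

$6,006 is 6,006/10,010 of the full $10,010, so 4,004/10,010 of the $96,000 range has been used: income = $274,600 + $96,000 × 4,004/10,010 = $313,000.

$313,000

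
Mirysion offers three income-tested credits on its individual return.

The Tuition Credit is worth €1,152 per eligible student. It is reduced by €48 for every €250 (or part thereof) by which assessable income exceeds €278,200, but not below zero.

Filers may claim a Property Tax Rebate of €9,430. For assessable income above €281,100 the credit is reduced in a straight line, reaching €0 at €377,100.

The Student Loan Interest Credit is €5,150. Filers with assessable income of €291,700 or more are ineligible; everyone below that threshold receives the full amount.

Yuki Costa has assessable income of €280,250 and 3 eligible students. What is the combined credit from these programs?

Tuition Credit: base = 3 × €1,152 = €3,456. income exceeds €278,200 by €2,050, which is 9 full-or-partial €250 increments; reduction = 9 × €48 = €432, leaving €3,024.
Property Tax Rebate: €280,250 is at or below the €281,100 threshold, so the full €9,430 applies.
Student Loan Interest Credit: €280,250 is below the €291,700 cutoff, so the full €5,150 applies.
Total: €3,024 + €9,430 + €5,150 = €17,604.

€17,604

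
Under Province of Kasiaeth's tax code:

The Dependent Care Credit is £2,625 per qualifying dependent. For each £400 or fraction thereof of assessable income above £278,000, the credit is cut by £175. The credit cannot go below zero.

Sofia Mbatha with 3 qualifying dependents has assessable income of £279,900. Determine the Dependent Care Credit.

Dependent Care Credit: base = 3 × £2,625 = £7,875. income exceeds £278,000 by £1,900, which is 5 full-or-partial £400 increments; reduction = 5 × £175 = £875, leaving £7,000.

£7,000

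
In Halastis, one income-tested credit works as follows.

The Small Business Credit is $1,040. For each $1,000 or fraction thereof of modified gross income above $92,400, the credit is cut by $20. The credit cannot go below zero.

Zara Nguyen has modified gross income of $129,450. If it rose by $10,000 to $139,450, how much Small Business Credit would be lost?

$200

At $129,450 — income exceeds $92,400 by $37,050, which is 38 full-or-partial $1,000 increments; reduction = 38 × $20 = $760, leaving $280.
At $139,450 — income exceeds $92,400 by $47,050, which is 48 full-or-partial $1,000 increments; reduction = 48 × $20 = $960, leaving $80.
Lost: $280 − $80 = $200.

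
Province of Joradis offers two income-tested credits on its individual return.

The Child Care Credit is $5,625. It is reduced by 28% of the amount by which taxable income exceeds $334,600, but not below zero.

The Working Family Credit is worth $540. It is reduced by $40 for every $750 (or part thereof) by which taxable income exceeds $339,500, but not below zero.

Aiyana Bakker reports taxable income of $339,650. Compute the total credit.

Child Care Credit: 28% of the $5,050 excess over $334,600 is $1,414; credit = $5,625 − $1,414 = $4,211.
Working Family Credit: income exceeds $339,500 by $150, which is 1 full-or-partial $750 increment; reduction = 1 × $40 = $40, leaving $500.
Total: $4,211 + $500 = $4,711.

$4,711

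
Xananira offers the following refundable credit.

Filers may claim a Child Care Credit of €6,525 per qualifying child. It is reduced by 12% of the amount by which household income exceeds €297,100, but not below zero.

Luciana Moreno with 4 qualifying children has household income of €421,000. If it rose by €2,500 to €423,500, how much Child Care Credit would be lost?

At €421,000 — base = 4 × €6,525 = €26,100. 12% of the €123,900 excess over €297,100 is €14,868; credit = €26,100 − €14,868 = €11,232.
At €423,500 — base = 4 × €6,525 = €26,100. 12% of the €126,400 excess over €297,100 is €15,168; credit = €26,100 − €15,168 = €10,932.
Lost: €11,232 − €10,932 = €300.

€300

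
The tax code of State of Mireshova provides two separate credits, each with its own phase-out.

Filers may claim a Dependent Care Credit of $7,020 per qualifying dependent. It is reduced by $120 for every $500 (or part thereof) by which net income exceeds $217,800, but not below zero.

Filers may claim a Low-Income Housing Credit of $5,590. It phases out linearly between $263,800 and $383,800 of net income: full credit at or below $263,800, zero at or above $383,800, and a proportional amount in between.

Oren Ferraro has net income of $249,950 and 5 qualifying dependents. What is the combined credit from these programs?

$32,890

Dependent Care Credit: base = 5 × $7,020 = $35,100. income exceeds $217,800 by $32,150, which is 65 full-or-partial $500 increments; reduction = 65 × $120 = $7,800, leaving $27,300.
Low-Income Housing Credit: $249,950 is at or below the $263,800 threshold, so the full $5,590 applies.
Total: $27,300 + $5,590 = $32,890.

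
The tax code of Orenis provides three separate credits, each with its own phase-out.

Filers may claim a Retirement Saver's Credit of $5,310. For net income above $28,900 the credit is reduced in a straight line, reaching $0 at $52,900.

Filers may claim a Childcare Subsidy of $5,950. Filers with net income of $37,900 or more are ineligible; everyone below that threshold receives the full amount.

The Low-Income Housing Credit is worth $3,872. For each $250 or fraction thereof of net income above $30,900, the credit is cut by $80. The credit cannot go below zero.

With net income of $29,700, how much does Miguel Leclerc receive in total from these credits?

$14,955

Retirement Saver's Credit: $29,700 is $800 into a $24,000 phase-out range, leaving 23,200/24,000 of the credit: $5,310 × 23,200/24,000 = $5,133.
Childcare Subsidy: $29,700 is below the $37,900 cutoff, so the full $5,950 applies.
Low-Income Housing Credit: $29,700 is at or below the $30,900 threshold, so the full $3,872 applies.
Total: $5,133 + $5,950 + $3,872 = $14,955.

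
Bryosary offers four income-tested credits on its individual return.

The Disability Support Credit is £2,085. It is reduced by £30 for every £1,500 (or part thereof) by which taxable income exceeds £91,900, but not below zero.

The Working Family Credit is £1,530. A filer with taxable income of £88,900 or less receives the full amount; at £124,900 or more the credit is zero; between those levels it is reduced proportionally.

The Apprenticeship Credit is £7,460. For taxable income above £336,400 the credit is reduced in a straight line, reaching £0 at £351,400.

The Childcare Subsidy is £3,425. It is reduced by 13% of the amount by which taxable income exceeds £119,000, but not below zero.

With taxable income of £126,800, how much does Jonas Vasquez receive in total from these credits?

Disability Support Credit: income exceeds £91,900 by £34,900, which is 24 full-or-partial £1,500 increments; reduction = 24 × £30 = £720, leaving £1,365.
Working Family Credit: £126,800 is at or above £124,900, so the credit is £0.
Apprenticeship Credit: £126,800 is at or below the £336,400 threshold, so the full £7,460 applies.
Childcare Subsidy: 13% of the £7,800 excess over £119,000 is £1,014; credit = £3,425 − £1,014 = £2,411.
Total: £1,365 + £0 + £7,460 + £2,411 = £11,236.

£11,236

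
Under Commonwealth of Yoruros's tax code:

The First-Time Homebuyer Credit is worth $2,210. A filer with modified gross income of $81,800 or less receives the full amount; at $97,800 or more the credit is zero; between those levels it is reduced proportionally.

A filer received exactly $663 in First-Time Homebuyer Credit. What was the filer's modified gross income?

$663 is 663/2,210 of the full $2,210, so 1,547/2,210 of the $16,000 range has been used: income = $81,800 + $16,000 × 1,547/2,210 = $93,000.

$93,000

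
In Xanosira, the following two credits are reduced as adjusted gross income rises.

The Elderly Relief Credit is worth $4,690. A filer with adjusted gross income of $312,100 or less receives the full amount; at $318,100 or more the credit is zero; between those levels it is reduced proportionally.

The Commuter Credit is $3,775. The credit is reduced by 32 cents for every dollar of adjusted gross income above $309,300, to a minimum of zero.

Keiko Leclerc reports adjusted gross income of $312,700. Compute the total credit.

$6,908

Elderly Relief Credit: $312,700 is $600 into a $6,000 phase-out range, leaving 5,400/6,000 of the credit: $4,690 × 5,400/6,000 = $4,221.
Commuter Credit: 32% of the $3,400 excess over $309,300 is $1,088; credit = $3,775 − $1,088 = $2,687.
Total: $4,221 + $2,687 = $6,908.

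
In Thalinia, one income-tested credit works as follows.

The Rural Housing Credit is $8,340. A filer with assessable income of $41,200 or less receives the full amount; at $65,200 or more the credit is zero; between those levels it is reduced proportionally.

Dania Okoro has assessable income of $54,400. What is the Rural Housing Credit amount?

Rural Housing Credit: $54,400 is $13,200 into a $24,000 phase-out range, leaving 10,800/24,000 of the credit: $8,340 × 10,800/24,000 = $3,753.

$3,753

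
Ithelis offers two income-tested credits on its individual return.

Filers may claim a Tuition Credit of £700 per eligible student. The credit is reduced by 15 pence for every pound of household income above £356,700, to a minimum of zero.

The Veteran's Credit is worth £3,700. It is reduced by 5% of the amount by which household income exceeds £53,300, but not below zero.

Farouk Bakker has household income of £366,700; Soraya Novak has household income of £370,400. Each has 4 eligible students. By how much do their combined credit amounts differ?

Farouk (£366,700): Tuition Credit: base = 4 × £700 = £2,800. 15% of the £10,000 excess over £356,700 is £1,500; credit = £2,800 − £1,500 = £1,300. Veteran's Credit: 5% of the £313,400 excess over £53,300 is £15,670 ≥ base, so the credit is £0. total £1,300 + £0 = £1,300
Soraya (£370,400): Tuition Credit: base = 4 × £700 = £2,800. 15% of the £13,700 excess over £356,700 is £2,055; credit = £2,800 − £2,055 = £745. Veteran's Credit: 5% of the £317,100 excess over £53,300 is £15,855 ≥ base, so the credit is £0. total £745 + £0 = £745
Difference: |£1,300 − £745| = £555.

£555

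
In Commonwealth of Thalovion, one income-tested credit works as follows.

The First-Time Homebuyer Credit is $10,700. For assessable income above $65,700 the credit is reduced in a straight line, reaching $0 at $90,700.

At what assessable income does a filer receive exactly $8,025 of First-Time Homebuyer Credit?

$8,025 is 8,025/10,700 of the full $10,700, so 2,675/10,700 of the $25,000 range has been used: income = $65,700 + $25,000 × 2,675/10,700 = $71,950.

$71,950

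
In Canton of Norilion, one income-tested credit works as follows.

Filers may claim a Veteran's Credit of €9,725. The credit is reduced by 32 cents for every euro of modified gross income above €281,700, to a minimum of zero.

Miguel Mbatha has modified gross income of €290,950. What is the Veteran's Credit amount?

Veteran's Credit: 32% of the €9,250 excess over €281,700 is €2,960; credit = €9,725 − €2,960 = €6,765.

€6,765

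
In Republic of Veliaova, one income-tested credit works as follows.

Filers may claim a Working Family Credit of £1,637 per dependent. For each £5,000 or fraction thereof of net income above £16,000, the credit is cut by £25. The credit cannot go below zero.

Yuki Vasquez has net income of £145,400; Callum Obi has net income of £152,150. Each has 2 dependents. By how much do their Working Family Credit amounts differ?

Yuki (£145,400): Working Family Credit: base = 2 × £1,637 = £3,274. income exceeds £16,000 by £129,400, which is 26 full-or-partial £5,000 increments; reduction = 26 × £25 = £650, leaving £2,624.
Callum (£152,150): Working Family Credit: base = 2 × £1,637 = £3,274. income exceeds £16,000 by £136,150, which is 28 full-or-partial £5,000 increments; reduction = 28 × £25 = £700, leaving £2,574.
Difference: |£2,624 − £2,574| = £50.

£50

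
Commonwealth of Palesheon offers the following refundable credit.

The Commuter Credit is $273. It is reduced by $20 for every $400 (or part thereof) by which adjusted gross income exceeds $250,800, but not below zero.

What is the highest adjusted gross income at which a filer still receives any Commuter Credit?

After 13 increments the reduction is 13 × $20 = $260, leaving $13; one more increment wipes it out. Increment 13 ends at excess 13 × $400 = $5,200, so the highest qualifying income is $250,800 + $5,200 = $256,000.

$256,000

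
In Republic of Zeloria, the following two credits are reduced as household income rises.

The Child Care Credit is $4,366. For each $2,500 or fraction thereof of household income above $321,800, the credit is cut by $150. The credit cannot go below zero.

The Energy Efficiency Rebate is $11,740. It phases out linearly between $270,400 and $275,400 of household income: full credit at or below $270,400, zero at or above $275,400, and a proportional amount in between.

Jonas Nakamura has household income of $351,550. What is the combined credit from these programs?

Child Care Credit: income exceeds $321,800 by $29,750, which is 12 full-or-partial $2,500 increments; reduction = 12 × $150 = $1,800, leaving $2,566.
Energy Efficiency Rebate: $351,550 is at or above $275,400, so the credit is $0.
Total: $2,566 + $0 = $2,566.

$2,566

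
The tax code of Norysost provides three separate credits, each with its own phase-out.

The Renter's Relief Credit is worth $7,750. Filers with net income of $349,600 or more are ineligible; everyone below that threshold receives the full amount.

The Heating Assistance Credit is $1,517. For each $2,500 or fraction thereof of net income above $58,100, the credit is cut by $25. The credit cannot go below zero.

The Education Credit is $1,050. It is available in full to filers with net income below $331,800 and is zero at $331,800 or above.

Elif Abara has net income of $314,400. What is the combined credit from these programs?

Renter's Relief Credit: $314,400 is below the $349,600 cutoff, so the full $7,750 applies.
Heating Assistance Credit: income exceeds $58,100 by $256,300 → 103 increments × $25 = $2,575 ≥ base, so the credit is $0.
Education Credit: $314,400 is below the $331,800 cutoff, so the full $1,050 applies.
Total: $7,750 + $0 + $1,050 = $8,800.

$8,800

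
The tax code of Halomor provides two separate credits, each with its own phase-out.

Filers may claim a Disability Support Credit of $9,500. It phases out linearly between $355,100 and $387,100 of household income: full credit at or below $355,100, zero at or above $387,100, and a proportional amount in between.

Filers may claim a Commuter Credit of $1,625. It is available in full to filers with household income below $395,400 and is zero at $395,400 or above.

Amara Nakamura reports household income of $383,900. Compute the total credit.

Disability Support Credit: $383,900 is $28,800 into a $32,000 phase-out range, leaving 3,200/32,000 of the credit: $9,500 × 3,200/32,000 = $950.
Commuter Credit: $383,900 is below the $395,400 cutoff, so the full $1,625 applies.
Total: $950 + $1,625 = $2,575.

$2,575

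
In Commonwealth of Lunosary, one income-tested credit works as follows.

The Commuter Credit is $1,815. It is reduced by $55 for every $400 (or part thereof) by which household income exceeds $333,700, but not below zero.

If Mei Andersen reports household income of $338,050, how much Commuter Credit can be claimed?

Commuter Credit: income exceeds $333,700 by $4,350, which is 11 full-or-partial $400 increments; reduction = 11 × $55 = $605, leaving $1,210.

$1,210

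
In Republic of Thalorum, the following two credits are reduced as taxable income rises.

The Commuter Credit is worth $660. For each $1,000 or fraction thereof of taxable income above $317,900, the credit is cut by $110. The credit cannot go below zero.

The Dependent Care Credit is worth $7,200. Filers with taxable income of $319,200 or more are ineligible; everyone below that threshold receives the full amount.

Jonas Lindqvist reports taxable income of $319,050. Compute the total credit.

Commuter Credit: income exceeds $317,900 by $1,150, which is 2 full-or-partial $1,000 increments; reduction = 2 × $110 = $220, leaving $440.
Dependent Care Credit: $319,050 is below the $319,200 cutoff, so the full $7,200 applies.
Total: $440 + $7,200 = $7,640.

$7,640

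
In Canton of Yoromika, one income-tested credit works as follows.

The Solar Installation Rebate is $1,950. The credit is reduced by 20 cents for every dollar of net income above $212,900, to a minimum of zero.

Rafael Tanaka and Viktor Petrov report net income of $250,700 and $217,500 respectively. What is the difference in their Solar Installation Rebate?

$1,030

Rafael ($250,700): Solar Installation Rebate: 20% of the $37,800 excess over $212,900 is $7,560 ≥ base, so the credit is $0.
Viktor ($217,500): Solar Installation Rebate: 20% of the $4,600 excess over $212,900 is $920; credit = $1,950 − $920 = $1,030.
Difference: |$0 − $1,030| = $1,030.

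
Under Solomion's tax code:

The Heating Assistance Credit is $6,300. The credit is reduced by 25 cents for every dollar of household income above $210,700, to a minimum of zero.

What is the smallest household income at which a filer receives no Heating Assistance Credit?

The credit falls by 25% of each dollar above $210,700, so it reaches zero when the excess is $6,300 / 25% = $25,200: income = $210,700 + $25,200 = $235,900.

$235,900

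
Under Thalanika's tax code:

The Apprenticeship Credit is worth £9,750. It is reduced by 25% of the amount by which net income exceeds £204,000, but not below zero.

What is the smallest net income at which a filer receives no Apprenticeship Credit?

The credit falls by 25% of each pound above £204,000, so it reaches zero when the excess is £9,750 / 25% = £39,000: income = £204,000 + £39,000 = £243,000.

£243,000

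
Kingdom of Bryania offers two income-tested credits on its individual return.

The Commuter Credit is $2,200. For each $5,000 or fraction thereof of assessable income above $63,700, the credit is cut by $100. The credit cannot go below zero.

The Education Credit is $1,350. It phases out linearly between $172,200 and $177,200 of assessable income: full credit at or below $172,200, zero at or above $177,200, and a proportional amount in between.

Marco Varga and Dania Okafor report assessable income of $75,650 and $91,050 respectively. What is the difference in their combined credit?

$300

Marco ($75,650): Commuter Credit: income exceeds $63,700 by $11,950, which is 3 full-or-partial $5,000 increments; reduction = 3 × $100 = $300, leaving $1,900. Education Credit: $75,650 is at or below the $172,200 threshold, so the full $1,350 applies. total $1,900 + $1,350 = $3,250
Dania ($91,050): Commuter Credit: income exceeds $63,700 by $27,350, which is 6 full-or-partial $5,000 increments; reduction = 6 × $100 = $600, leaving $1,600. Education Credit: $91,050 is at or below the $172,200 threshold, so the full $1,350 applies. total $1,600 + $1,350 = $2,950
Difference: |$3,250 − $2,950| = $300.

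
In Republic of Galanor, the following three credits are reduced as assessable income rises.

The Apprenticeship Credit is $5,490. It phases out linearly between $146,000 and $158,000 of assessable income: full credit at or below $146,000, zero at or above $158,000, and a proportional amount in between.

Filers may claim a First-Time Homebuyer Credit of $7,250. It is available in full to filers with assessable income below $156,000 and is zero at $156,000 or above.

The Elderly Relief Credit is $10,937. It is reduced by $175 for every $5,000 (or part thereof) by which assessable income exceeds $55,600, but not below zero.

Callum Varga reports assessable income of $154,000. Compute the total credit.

Apprenticeship Credit: $154,000 is $8,000 into a $12,000 phase-out range, leaving 4,000/12,000 of the credit: $5,490 × 4,000/12,000 = $1,830.
First-Time Homebuyer Credit: $154,000 is below the $156,000 cutoff, so the full $7,250 applies.
Elderly Relief Credit: income exceeds $55,600 by $98,400, which is 20 full-or-partial $5,000 increments; reduction = 20 × $175 = $3,500, leaving $7,437.
Total: $1,830 + $7,250 + $7,437 = $16,517.

$16,517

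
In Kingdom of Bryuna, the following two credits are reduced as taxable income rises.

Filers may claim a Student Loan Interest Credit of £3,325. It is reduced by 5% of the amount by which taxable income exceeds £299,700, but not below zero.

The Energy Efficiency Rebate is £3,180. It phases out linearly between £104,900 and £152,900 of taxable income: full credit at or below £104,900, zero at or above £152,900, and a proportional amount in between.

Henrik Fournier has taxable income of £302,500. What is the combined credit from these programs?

Student Loan Interest Credit: 5% of the £2,800 excess over £299,700 is £140; credit = £3,325 − £140 = £3,185.
Energy Efficiency Rebate: £302,500 is at or above £152,900, so the credit is £0.
Total: £3,185 + £0 = £3,185.

£3,185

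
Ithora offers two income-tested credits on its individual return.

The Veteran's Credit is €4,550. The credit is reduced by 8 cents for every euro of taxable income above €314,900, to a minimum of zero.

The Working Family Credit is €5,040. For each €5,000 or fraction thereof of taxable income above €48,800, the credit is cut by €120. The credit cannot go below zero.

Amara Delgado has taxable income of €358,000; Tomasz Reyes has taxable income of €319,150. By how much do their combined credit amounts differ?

Amara (€358,000): Veteran's Credit: 8% of the €43,100 excess over €314,900 is €3,448; credit = €4,550 − €3,448 = €1,102. Working Family Credit: income exceeds €48,800 by €309,200 → 62 increments × €120 = €7,440 ≥ base, so the credit is €0. total €1,102 + €0 = €1,102
Tomasz (€319,150): Veteran's Credit: 8% of the €4,250 excess over €314,900 is €340; credit = €4,550 − €340 = €4,210. Working Family Credit: income exceeds €48,800 by €270,350 → 55 increments × €120 = €6,600 ≥ base, so the credit is €0. total €4,210 + €0 = €4,210
Difference: |€1,102 − €4,210| = €3,108.

€3,108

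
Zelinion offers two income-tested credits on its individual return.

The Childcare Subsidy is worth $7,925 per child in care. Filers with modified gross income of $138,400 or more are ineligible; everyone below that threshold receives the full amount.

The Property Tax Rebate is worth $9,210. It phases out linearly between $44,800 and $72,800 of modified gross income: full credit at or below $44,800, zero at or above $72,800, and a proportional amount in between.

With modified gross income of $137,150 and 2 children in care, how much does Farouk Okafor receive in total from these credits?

$15,850

Childcare Subsidy: base = 2 × $7,925 = $15,850. $137,150 is below the $138,400 cutoff, so the full $15,850 applies.
Property Tax Rebate: $137,150 is at or above $72,800, so the credit is $0.
Total: $15,850 + $0 = $15,850.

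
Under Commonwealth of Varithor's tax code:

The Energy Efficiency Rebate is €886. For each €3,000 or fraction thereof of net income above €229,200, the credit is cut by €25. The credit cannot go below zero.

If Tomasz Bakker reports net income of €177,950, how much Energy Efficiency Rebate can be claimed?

Energy Efficiency Rebate: €177,950 is at or below the €229,200 threshold, so the full €886 applies.

€886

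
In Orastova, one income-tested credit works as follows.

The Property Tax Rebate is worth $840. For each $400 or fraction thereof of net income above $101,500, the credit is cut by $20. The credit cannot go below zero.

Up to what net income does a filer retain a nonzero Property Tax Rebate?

$117,900

After 41 increments the reduction is 41 × $20 = $820, leaving $20; one more increment wipes it out. Increment 41 ends at excess 41 × $400 = $16,400, so the highest qualifying income is $101,500 + $16,400 = $117,900.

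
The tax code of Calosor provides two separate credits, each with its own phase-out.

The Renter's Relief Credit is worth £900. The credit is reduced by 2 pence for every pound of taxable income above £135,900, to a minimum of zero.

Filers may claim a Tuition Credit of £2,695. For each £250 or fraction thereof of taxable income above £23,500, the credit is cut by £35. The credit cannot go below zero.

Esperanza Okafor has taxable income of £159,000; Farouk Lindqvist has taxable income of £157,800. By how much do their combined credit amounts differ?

Esperanza (£159,000): Renter's Relief Credit: 2% of the £23,100 excess over £135,900 is £462; credit = £900 − £462 = £438. Tuition Credit: income exceeds £23,500 by £135,500 → 542 increments × £35 = £18,970 ≥ base, so the credit is £0. total £438 + £0 = £438
Farouk (£157,800): Renter's Relief Credit: 2% of the £21,900 excess over £135,900 is £438; credit = £900 − £438 = £462. Tuition Credit: income exceeds £23,500 by £134,300 → 538 increments × £35 = £18,830 ≥ base, so the credit is £0. total £462 + £0 = £462
Difference: |£438 − £462| = £24.

£24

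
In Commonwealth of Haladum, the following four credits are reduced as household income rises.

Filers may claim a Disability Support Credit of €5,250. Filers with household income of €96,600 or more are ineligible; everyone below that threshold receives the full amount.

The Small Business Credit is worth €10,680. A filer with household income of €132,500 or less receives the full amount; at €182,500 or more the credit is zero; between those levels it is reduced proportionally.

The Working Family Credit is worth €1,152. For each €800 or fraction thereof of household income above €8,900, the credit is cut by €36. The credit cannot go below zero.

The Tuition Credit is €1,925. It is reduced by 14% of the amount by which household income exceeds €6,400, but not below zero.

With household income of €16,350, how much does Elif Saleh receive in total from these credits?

Disability Support Credit: €16,350 is below the €96,600 cutoff, so the full €5,250 applies.
Small Business Credit: €16,350 is at or below the €132,500 threshold, so the full €10,680 applies.
Working Family Credit: income exceeds €8,900 by €7,450, which is 10 full-or-partial €800 increments; reduction = 10 × €36 = €360, leaving €792.
Tuition Credit: 14% of the €9,950 excess over €6,400 is €1,393; credit = €1,925 − €1,393 = €532.
Total: €5,250 + €10,680 + €792 + €532 = €17,254.

€17,254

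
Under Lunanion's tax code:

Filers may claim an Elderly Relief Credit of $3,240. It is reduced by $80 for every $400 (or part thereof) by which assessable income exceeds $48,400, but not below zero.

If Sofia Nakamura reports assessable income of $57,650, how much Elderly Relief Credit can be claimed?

$1,320

Elderly Relief Credit: income exceeds $48,400 by $9,250, which is 24 full-or-partial $400 increments; reduction = 24 × $80 = $1,920, leaving $1,320.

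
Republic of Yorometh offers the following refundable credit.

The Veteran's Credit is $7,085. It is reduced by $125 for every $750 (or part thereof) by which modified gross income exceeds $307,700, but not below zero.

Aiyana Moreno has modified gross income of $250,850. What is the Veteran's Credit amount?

Veteran's Credit: $250,850 is at or below the $307,700 threshold, so the full $7,085 applies.

$7,085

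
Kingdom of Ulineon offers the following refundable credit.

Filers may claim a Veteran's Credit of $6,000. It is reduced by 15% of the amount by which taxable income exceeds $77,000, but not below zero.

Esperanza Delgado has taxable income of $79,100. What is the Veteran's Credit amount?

Veteran's Credit: 15% of the $2,100 excess over $77,000 is $315; credit = $6,000 − $315 = $5,685.

$5,685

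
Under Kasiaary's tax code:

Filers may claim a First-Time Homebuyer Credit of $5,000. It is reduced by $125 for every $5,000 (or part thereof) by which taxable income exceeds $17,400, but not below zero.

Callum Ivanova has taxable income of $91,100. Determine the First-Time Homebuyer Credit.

$3,125

First-Time Homebuyer Credit: income exceeds $17,400 by $73,700, which is 15 full-or-partial $5,000 increments; reduction = 15 × $125 = $1,875, leaving $3,125.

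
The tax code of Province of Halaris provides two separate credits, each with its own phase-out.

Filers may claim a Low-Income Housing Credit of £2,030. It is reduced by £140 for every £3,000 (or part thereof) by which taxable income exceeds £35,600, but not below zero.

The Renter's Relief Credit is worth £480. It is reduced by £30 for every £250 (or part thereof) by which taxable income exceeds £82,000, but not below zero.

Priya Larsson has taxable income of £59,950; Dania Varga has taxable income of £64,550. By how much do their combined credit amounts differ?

Priya (£59,950): Low-Income Housing Credit: income exceeds £35,600 by £24,350, which is 9 full-or-partial £3,000 increments; reduction = 9 × £140 = £1,260, leaving £770. Renter's Relief Credit: £59,950 is at or below the £82,000 threshold, so the full £480 applies. total £770 + £480 = £1,250
Dania (£64,550): Low-Income Housing Credit: income exceeds £35,600 by £28,950, which is 10 full-or-partial £3,000 increments; reduction = 10 × £140 = £1,400, leaving £630. Renter's Relief Credit: £64,550 is at or below the £82,000 threshold, so the full £480 applies. total £630 + £480 = £1,110
Difference: |£1,250 − £1,110| = £140.

£140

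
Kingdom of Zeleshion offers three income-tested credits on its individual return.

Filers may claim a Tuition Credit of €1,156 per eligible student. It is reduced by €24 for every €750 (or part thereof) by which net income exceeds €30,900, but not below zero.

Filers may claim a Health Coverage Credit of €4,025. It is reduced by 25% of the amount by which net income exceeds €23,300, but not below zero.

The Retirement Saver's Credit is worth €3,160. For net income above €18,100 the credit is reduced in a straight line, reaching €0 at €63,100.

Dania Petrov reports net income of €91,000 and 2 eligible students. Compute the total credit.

Tuition Credit: base = 2 × €1,156 = €2,312. income exceeds €30,900 by €60,100, which is 81 full-or-partial €750 increments; reduction = 81 × €24 = €1,944, leaving €368.
Health Coverage Credit: 25% of the €67,700 excess over €23,300 is €16,925 ≥ base, so the credit is €0.
Retirement Saver's Credit: €91,000 is at or above €63,100, so the credit is €0.
Total: €368 + €0 + €0 = €368.

€368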